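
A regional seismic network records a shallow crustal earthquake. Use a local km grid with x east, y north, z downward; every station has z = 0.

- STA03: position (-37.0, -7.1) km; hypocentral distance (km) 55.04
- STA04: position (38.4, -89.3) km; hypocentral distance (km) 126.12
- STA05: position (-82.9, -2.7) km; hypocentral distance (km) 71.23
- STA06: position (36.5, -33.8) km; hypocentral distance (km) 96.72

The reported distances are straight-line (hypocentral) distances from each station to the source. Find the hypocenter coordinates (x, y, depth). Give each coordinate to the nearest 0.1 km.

Each station gives a sphere (x−x_i)² + (y−y_i)² + z² = d_i² (stations at z=0).
Subtracting the STA03 sphere from STA04 and STA05: z² cancels, leaving linear equations in x and y:
150.8 x − 164.4 y = -4847.21
-91.8 x + 8.8 y = 3415.98
Solving: x ≈ -37.700, y ≈ -5.097 km (keep extra digits for the depth step; rounded: -37.7, -5.1).
Then from the STA03 sphere: z² = 55.04² − (x + 37.0)² − (y + 7.1)² with x = -37.700, y = -5.097, so z ≈ 54.999 ≈ 55.0 km.

(-37.7, -5.1, 55.0)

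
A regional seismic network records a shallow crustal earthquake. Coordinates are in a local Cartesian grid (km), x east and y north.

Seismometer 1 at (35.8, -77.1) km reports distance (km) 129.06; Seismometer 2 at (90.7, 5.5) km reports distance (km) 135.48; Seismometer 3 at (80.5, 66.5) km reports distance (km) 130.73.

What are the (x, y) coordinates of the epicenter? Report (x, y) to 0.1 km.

Circle about each station: (x − 35.8)² + (y + 77.1)² = 129.06²; (x − 90.7)² + (y − 5.5)² = 135.48²; (x − 80.5)² + (y − 66.5)² = 130.73².
Subtracting the Seismometer 1 equation from the Seismometer 2 and Seismometer 3 equations removes the quadratic terms:
109.8 x + 165.2 y = -667.66
89.4 x + 287.2 y = 3242.60
Solving the 2×2 system: x ≈ -43.4, y ≈ 24.8 km.
Check against Seismometer 1 (with the unrounded x, y): √((x − 35.8)²+(y + 77.1)²) = 129.05 ≈ 129.06 km. ✓

-43.4 km east, 24.8 km north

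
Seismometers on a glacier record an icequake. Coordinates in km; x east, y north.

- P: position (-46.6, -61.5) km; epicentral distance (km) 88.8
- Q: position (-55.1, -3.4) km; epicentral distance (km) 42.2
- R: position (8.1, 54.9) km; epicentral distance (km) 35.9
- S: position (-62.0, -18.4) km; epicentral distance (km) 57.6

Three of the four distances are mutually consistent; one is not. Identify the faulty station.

R

Solve using three stations at a time. Using P, Q, S (subtract circle equations pairwise → linear system) gives (x, y) ≈ (-23.3, 24.1).
Distances from that point to each station vs reported:
  P: calculated 88.7 vs reported 88.8 → residual 0.1 km
  Q: calculated 42.1 vs reported 42.2 → residual 0.1 km
  R: calculated 44.0 vs reported 35.9 → residual 8.1 km
  S: calculated 57.5 vs reported 57.6 → residual 0.1 km
P, Q, S are mutually consistent (residuals ≈ 0); R is off by 8.1 km.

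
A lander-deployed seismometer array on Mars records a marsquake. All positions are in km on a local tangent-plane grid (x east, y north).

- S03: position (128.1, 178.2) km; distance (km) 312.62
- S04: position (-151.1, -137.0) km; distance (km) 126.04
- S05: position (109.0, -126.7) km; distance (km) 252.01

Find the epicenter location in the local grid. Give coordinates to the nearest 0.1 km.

Circle about each station: (x − 128.1)² + (y − 178.2)² = 312.62²; (x + 151.1)² + (y + 137.0)² = 126.04²; (x − 109.0)² + (y + 126.7)² = 252.01².
Subtracting the S03 equation from the S04 and S05 equations removes the quadratic terms:
-558.4 x − 630.4 y = 75280.54
-38.2 x − 609.8 y = 13991.26
Solving the 2×2 system: x ≈ -117.2, y ≈ -15.6 km.

x ≈ -117.2 km, y ≈ -15.6 km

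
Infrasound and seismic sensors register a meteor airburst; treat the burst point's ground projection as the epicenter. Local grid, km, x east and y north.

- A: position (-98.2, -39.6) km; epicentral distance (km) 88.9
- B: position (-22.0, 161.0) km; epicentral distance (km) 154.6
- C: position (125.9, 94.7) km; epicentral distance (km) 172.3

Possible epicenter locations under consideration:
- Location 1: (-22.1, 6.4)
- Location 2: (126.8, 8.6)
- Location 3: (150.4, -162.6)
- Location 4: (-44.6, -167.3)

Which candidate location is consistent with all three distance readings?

Location 1

For each candidate, compare |candidate − station| to the reported distance:
Location 1: residuals A 0.0, B 0.0, C 0.0 → max 0.0 km
Location 2: residuals A 141.2, B 58.4, C 86.2 → max 141.2 km
Location 3: residuals A 188.5, B 212.1, C 86.2 → max 212.1 km
Location 4: residuals A 49.6, B 174.5, C 140.3 → max 174.5 km
Only Location 1 has all residuals ≈ 0.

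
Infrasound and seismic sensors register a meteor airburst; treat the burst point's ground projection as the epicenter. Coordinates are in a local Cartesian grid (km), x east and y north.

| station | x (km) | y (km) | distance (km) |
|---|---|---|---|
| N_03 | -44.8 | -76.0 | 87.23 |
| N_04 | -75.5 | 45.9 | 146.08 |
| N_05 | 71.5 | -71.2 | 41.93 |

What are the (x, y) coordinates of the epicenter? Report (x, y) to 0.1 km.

Circle about each station: (x + 44.8)² + (y + 76.0)² = 87.23²; (x + 75.5)² + (y − 45.9)² = 146.08²; (x − 71.5)² + (y + 71.2)² = 41.93².
Subtracting the N_03 equation from the N_04 and N_05 equations removes the quadratic terms:
-61.4 x + 243.8 y = -13706.27
232.6 x + 9.6 y = 8249.60
Solving the 2×2 system: x ≈ 37.4, y ≈ -46.8 km.
Check against N_03 (with the unrounded x, y): √((x + 44.8)²+(y + 76.0)²) = 87.23 ≈ 87.23 km. ✓

x ≈ 37.4 km, y ≈ -46.8 km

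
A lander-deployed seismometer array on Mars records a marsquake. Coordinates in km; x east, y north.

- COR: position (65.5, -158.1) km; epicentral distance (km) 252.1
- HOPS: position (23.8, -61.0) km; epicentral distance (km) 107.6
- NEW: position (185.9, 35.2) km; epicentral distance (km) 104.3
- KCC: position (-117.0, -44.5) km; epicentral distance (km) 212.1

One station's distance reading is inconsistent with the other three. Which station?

COR

Solve using three stations at a time. Using HOPS, NEW, KCC (subtract circle equations pairwise → linear system) gives (x, y) ≈ (81.7, 29.7).
Distances from that point to each station vs reported:
  COR: calculated 188.5 vs reported 252.1 → residual 63.6 km
  HOPS: calculated 107.6 vs reported 107.6 → residual 0.0 km
  NEW: calculated 104.3 vs reported 104.3 → residual 0.0 km
  KCC: calculated 212.1 vs reported 212.1 → residual 0.0 km
HOPS, NEW, KCC are mutually consistent (residuals ≈ 0); COR is off by 63.6 km.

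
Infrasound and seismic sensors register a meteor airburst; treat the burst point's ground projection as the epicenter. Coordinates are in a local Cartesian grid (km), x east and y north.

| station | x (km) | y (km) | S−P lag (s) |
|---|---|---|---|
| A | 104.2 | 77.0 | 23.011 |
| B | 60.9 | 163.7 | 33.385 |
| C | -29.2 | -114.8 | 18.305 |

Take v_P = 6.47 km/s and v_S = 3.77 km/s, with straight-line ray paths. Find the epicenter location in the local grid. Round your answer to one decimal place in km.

135.6 km east, -128.5 km north

Distance from S−P lag: d = Δt · v_P v_S / (v_P − v_S) = Δt · (6.47·3.77)/(6.47−3.77) ≈ 9.0340·Δt.
So d_A = 207.88, d_B = 301.60, d_C = 165.37 km.
Circle about each station: (x − 104.2)² + (y − 77.0)² = 207.88²; (x − 60.9)² + (y − 163.7)² = 301.60²; (x + 29.2)² + (y + 114.8)² = 165.37².
Subtracting the A equation from the B and C equations removes the quadratic terms:
-86.6 x + 173.4 y = -34028.61
-266.8 x − 383.6 y = 13111.90
Solving the 2×2 system: x ≈ 135.6, y ≈ -128.5 km.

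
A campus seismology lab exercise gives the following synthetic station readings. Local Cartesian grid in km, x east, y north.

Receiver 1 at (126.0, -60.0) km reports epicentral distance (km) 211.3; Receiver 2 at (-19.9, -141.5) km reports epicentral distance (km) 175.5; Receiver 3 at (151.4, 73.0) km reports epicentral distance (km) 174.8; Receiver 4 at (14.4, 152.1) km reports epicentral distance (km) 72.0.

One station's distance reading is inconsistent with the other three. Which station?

Solve using three stations at a time. Using Receiver 1, Receiver 3, Receiver 4 (subtract circle equations pairwise → linear system) gives (x, y) ≈ (-22.6, 90.3).
Distances from that point to each station vs reported:
  Receiver 1: calculated 211.3 vs reported 211.3 → residual 0.0 km
  Receiver 2: calculated 231.8 vs reported 175.5 → residual 56.3 km
  Receiver 3: calculated 174.8 vs reported 174.8 → residual 0.0 km
  Receiver 4: calculated 72.0 vs reported 72.0 → residual 0.0 km
Receiver 1, Receiver 3, Receiver 4 are mutually consistent (residuals ≈ 0); Receiver 2 is off by 56.3 km.

Receiver 2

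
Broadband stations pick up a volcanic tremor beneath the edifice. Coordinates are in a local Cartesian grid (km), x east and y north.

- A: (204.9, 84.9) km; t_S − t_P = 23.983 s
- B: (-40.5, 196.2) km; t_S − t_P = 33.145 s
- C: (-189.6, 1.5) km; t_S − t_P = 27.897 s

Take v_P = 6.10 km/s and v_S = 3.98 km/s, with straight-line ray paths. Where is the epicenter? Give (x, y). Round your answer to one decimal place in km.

Distance from S−P lag: d = Δt · v_P v_S / (v_P − v_S) = Δt · (6.10·3.98)/(6.10−3.98) ≈ 11.4519·Δt.
So d_A = 274.65, d_B = 379.57, d_C = 319.47 km.
Circle about each station: (x − 204.9)² + (y − 84.9)² = 274.65²; (x + 40.5)² + (y − 196.2)² = 379.57²; (x + 189.6)² + (y − 1.5)² = 319.47².
Subtracting the A equation from the B and C equations removes the quadratic terms:
-490.8 x + 222.6 y = -77698.09
-789.0 x − 166.8 y = -39870.07
Solving the 2×2 system: x ≈ 84.8, y ≈ -162.1 km.

(84.8, -162.1)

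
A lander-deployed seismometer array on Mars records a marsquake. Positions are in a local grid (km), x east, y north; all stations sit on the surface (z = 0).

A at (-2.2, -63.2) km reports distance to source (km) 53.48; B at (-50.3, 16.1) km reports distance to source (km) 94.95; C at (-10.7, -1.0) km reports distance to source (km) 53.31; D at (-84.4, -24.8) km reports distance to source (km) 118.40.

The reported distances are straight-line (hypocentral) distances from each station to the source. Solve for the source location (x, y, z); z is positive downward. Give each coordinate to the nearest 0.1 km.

Each station gives a sphere (x−x_i)² + (y−y_i)² + z² = d_i² (stations at z=0).
Subtracting the A sphere from B and C: z² cancels, leaving linear equations in x and y:
-96.2 x + 158.6 y = -7365.17
-17.0 x + 124.4 y = -3865.44
Solving: x ≈ 32.701, y ≈ -26.604 km (keep extra digits for the depth step; rounded: 32.7, -26.6).
Then from the A sphere: z² = 53.48² − (x + 2.2)² − (y + 63.2)² with x = 32.701, y = -26.604, so z ≈ 17.400 ≈ 17.4 km.

x ≈ 32.7 km, y ≈ -26.6 km, depth ≈ 17.4 km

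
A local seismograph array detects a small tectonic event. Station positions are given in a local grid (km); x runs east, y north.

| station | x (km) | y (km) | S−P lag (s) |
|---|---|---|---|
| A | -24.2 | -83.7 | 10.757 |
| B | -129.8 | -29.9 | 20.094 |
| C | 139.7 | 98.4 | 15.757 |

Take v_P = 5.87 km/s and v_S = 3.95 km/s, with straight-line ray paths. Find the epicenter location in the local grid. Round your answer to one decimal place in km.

105.6 km east, -88.8 km north

Distance from S−P lag: d = Δt · v_P v_S / (v_P − v_S) = Δt · (5.87·3.95)/(5.87−3.95) ≈ 12.0763·Δt.
So d_A = 129.90, d_B = 242.66, d_C = 190.29 km.
Circle about each station: (x + 24.2)² + (y + 83.7)² = 129.90²; (x + 129.8)² + (y + 29.9)² = 242.66²; (x − 139.7)² + (y − 98.4)² = 190.29².
Subtracting pairs of circle equations eliminates x²+y² and gives linear equations (the radical axes):
-211.2 x + 107.6 y = -31859.15
327.8 x + 364.2 y = 2271.05
Solving the 2×2 system: x ≈ 105.6, y ≈ -88.8 km.
Check against A (with the unrounded x, y): √((x + 24.2)²+(y + 83.7)²) = 129.90 ≈ 129.90 km. ✓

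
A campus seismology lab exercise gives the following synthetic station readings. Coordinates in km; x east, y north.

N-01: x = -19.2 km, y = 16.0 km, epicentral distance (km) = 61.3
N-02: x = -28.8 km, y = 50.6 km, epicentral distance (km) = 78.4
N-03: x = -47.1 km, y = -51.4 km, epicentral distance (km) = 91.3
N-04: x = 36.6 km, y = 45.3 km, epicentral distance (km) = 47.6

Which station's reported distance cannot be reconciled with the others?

N-01

Solve using three stations at a time. Using N-02, N-03, N-04 (subtract circle equations pairwise → linear system) gives (x, y) ≈ (29.5, -1.8).
Distances from that point to each station vs reported:
  N-01: calculated 51.9 vs reported 61.3 → residual 9.4 km
  N-02: calculated 78.4 vs reported 78.4 → residual 0.0 km
  N-03: calculated 91.3 vs reported 91.3 → residual 0.0 km
  N-04: calculated 47.6 vs reported 47.6 → residual 0.0 km
N-02, N-03, N-04 are mutually consistent (residuals ≈ 0); N-01 is off by 9.4 km.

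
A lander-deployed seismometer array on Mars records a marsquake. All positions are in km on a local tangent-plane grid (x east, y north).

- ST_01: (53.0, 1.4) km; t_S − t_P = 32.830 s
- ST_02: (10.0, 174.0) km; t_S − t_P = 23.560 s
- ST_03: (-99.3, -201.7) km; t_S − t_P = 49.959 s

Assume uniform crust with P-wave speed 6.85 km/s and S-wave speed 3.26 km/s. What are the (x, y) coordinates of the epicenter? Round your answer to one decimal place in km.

Distance from S−P lag: d = Δt · v_P v_S / (v_P − v_S) = Δt · (6.85·3.26)/(6.85−3.26) ≈ 6.2203·Δt.
So d_ST_01 = 204.21, d_ST_02 = 146.55, d_ST_03 = 310.76 km.
Circle about each station: (x − 53.0)² + (y − 1.4)² = 204.21²; (x − 10.0)² + (y − 174.0)² = 146.55²; (x + 99.3)² + (y + 201.7)² = 310.76².
Subtracting the ST_01 equation from the ST_02 and ST_03 equations removes the quadratic terms:
-86.0 x + 345.2 y = 47789.86
-304.6 x − 406.2 y = -7137.63
Solving the 2×2 system: x ≈ -121.0, y ≈ 108.3 km.

(-121.0, 108.3)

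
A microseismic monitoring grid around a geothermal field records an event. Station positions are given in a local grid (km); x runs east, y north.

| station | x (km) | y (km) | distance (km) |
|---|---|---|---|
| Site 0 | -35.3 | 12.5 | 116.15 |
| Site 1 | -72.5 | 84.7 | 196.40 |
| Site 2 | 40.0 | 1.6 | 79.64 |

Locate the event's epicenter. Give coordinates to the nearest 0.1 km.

x ≈ 37.5 km, y ≈ -78.0 km

Circle about each station: (x + 35.3)² + (y − 12.5)² = 116.15²; (x + 72.5)² + (y − 84.7)² = 196.40²; (x − 40.0)² + (y − 1.6)² = 79.64².
Subtracting the Site 0 equation from the Site 1 and Site 2 equations removes the quadratic terms:
-74.4 x + 144.4 y = -14054.14
150.6 x − 21.8 y = 7348.51
Solving the 2×2 system: x ≈ 37.5, y ≈ -78.0 km.
Check against Site 0 (with the unrounded x, y): √((x + 35.3)²+(y − 12.5)²) = 116.15 ≈ 116.15 km. ✓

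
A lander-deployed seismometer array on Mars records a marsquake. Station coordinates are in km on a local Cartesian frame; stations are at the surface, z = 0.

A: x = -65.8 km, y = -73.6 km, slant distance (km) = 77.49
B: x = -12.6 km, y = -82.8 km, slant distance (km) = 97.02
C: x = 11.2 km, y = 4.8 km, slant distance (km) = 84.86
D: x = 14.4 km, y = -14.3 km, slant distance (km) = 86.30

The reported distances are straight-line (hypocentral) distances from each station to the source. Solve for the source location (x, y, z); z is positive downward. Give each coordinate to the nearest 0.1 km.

Each station gives a sphere (x−x_i)² + (y−y_i)² + z² = d_i² (stations at z=0).
Subtracting the A sphere from B and C: z² cancels, leaving linear equations in x and y:
106.4 x − 18.4 y = -6140.18
154.0 x + 156.8 y = -10794.64
Solving: x ≈ -59.507, y ≈ -10.399 km (keep extra digits for the depth step; rounded: -59.5, -10.4).
Then from the A sphere: z² = 77.49² − (x + 65.8)² − (y + 73.6)² with x = -59.507, y = -10.399, so z ≈ 44.393 ≈ 44.4 km.

(-59.5, -10.4, 44.4)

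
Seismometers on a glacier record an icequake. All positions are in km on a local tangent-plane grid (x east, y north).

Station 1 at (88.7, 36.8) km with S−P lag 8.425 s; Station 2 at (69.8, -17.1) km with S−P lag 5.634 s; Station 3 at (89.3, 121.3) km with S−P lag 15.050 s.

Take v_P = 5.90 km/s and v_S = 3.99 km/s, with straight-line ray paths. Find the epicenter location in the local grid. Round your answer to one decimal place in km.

(123.6, -61.0)

Distance from S−P lag: d = Δt · v_P v_S / (v_P − v_S) = Δt · (5.90·3.99)/(5.90−3.99) ≈ 12.3251·Δt.
So d_Station 1 = 103.84, d_Station 2 = 69.44, d_Station 3 = 185.49 km.
Circle about each station: (x − 88.7)² + (y − 36.8)² = 103.84²; (x − 69.8)² + (y + 17.1)² = 69.44²; (x − 89.3)² + (y − 121.3)² = 185.49².
Subtracting pairs of circle equations eliminates x²+y² and gives linear equations (the radical axes):
-37.8 x − 107.8 y = 1903.35
1.2 x + 169.0 y = -10157.54
Solving the 2×2 system: x ≈ 123.6, y ≈ -61.0 km.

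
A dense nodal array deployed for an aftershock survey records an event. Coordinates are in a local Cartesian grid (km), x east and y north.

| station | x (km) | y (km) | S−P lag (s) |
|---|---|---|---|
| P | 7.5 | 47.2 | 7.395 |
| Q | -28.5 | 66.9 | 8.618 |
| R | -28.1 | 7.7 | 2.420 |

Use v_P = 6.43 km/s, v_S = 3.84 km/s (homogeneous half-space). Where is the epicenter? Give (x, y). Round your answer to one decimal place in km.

Distance from S−P lag: d = Δt · v_P v_S / (v_P − v_S) = Δt · (6.43·3.84)/(6.43−3.84) ≈ 9.5333·Δt.
So d_P = 70.50, d_Q = 82.16, d_R = 23.07 km.
Circle about each station: (x − 7.5)² + (y − 47.2)² = 70.50²; (x + 28.5)² + (y − 66.9)² = 82.16²; (x + 28.1)² + (y − 7.7)² = 23.07².
Subtracting the P equation from the Q and R equations removes the quadratic terms:
-72.0 x + 39.4 y = 1223.75
-71.2 x − 79.0 y = 3002.84
Solving the 2×2 system: x ≈ -25.3, y ≈ -15.2 km.

-25.3 km east, -15.2 km north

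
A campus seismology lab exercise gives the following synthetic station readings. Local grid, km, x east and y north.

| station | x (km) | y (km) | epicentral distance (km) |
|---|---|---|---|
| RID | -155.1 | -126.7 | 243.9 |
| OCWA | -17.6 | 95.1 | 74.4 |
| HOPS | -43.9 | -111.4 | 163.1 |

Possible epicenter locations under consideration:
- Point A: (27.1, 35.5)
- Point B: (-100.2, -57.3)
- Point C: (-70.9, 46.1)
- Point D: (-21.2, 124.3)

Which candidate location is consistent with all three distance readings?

For each candidate, compare |candidate − station| to the reported distance:
Point A: residuals RID 0.0, OCWA 0.1, HOPS 0.1 → max 0.1 km
Point B: residuals RID 155.4, OCWA 98.9, HOPS 85.0 → max 155.4 km
Point C: residuals RID 51.7, OCWA 2.0, HOPS 3.3 → max 51.7 km
Point D: residuals RID 40.6, OCWA 45.0, HOPS 73.7 → max 73.7 km
Only Point A has all residuals ≈ 0.

Point A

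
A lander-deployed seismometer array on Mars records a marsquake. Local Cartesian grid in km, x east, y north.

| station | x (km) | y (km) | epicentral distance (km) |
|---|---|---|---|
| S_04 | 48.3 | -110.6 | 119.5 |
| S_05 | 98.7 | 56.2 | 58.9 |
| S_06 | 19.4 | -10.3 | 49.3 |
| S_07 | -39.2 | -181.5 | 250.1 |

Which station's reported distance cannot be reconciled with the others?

S_07

Solve using three stations at a time. Using S_04, S_05, S_06 (subtract circle equations pairwise → linear system) gives (x, y) ≈ (65.3, 7.7).
Distances from that point to each station vs reported:
  S_04: calculated 119.5 vs reported 119.5 → residual 0.0 km
  S_05: calculated 58.9 vs reported 58.9 → residual 0.0 km
  S_06: calculated 49.3 vs reported 49.3 → residual 0.0 km
  S_07: calculated 216.1 vs reported 250.1 → residual 34.0 km
S_04, S_05, S_06 are mutually consistent (residuals ≈ 0); S_07 is off by 34.0 km.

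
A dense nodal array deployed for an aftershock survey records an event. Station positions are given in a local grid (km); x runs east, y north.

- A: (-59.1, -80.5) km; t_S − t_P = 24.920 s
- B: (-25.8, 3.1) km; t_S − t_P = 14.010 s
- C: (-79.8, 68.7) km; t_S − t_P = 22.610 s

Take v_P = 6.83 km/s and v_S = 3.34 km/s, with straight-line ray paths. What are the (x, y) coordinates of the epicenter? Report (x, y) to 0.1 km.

62.3 km east, 28.1 km north

Distance from S−P lag: d = Δt · v_P v_S / (v_P − v_S) = Δt · (6.83·3.34)/(6.83−3.34) ≈ 6.5364·Δt.
So d_A = 162.89, d_B = 91.58, d_C = 147.79 km.
Circle about each station: (x + 59.1)² + (y + 80.5)² = 162.89²; (x + 25.8)² + (y − 3.1)² = 91.58²; (x + 79.8)² + (y − 68.7)² = 147.79².
Subtracting the A equation from the B and C equations removes the quadratic terms:
66.6 x + 167.2 y = 8848.45
-41.4 x + 298.4 y = 5805.94
Solving the 2×2 system: x ≈ 62.3, y ≈ 28.1 km.
Check against A (with the unrounded x, y): √((x + 59.1)²+(y + 80.5)²) = 162.89 ≈ 162.89 km. ✓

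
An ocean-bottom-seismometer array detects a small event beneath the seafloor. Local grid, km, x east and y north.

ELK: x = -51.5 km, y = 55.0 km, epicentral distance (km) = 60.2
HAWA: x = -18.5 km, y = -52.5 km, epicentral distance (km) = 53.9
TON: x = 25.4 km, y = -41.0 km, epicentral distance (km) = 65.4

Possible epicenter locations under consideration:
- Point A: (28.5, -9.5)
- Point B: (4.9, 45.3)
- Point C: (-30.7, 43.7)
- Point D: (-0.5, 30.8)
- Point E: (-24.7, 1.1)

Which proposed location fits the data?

Point E

For each candidate, compare |candidate − station| to the reported distance:
Point A: residuals ELK 42.6, HAWA 9.8, TON 33.7 → max 42.6 km
Point B: residuals ELK 3.0, HAWA 46.7, TON 23.3 → max 46.7 km
Point C: residuals ELK 36.5, HAWA 43.1, TON 36.2 → max 43.1 km
Point D: residuals ELK 3.7, HAWA 31.3, TON 10.9 → max 31.3 km
Point E: residuals ELK 0.0, HAWA 0.1, TON 0.0 → max 0.1 km
Only Point E has all residuals ≈ 0.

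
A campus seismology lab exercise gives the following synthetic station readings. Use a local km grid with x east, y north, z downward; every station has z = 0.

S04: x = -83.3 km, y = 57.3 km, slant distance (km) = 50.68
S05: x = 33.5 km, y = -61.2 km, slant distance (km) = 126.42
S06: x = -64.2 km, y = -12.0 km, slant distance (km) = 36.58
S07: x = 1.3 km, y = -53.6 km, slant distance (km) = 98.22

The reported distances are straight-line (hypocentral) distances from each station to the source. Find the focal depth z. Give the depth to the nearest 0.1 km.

Each station gives a sphere (x−x_i)² + (y−y_i)² + z² = d_i² (stations at z=0).
Subtracting the S04 sphere from S05 and S06: z² cancels, leaving linear equations in x and y:
233.6 x − 237.0 y = -18768.04
38.2 x − 138.6 y = -4726.17
Solving: x ≈ -63.504, y ≈ 16.597 km (keep extra digits for the depth step; rounded: -63.5, 16.6).
Then from the S04 sphere: z² = 50.68² − (x + 83.3)² − (y − 57.3)² with x = -63.504, y = 16.597, so z ≈ 22.800 ≈ 22.8 km.
Check against S07 (with the unrounded solution): distance 98.22 ≈ 98.22 km. ✓

22.8 km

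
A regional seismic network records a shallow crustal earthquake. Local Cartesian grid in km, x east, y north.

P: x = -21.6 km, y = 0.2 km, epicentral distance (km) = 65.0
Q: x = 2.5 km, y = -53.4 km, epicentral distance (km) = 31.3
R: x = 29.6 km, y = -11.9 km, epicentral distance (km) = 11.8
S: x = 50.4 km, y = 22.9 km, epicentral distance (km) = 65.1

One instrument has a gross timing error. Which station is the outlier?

R

Solve using three stations at a time. Using P, Q, S (subtract circle equations pairwise → linear system) gives (x, y) ≈ (30.2, -39.0).
Distances from that point to each station vs reported:
  P: calculated 65.0 vs reported 65.0 → residual 0.0 km
  Q: calculated 31.3 vs reported 31.3 → residual 0.0 km
  R: calculated 27.1 vs reported 11.8 → residual 15.3 km
  S: calculated 65.1 vs reported 65.1 → residual 0.0 km
P, Q, S are mutually consistent (residuals ≈ 0); R is off by 15.3 km.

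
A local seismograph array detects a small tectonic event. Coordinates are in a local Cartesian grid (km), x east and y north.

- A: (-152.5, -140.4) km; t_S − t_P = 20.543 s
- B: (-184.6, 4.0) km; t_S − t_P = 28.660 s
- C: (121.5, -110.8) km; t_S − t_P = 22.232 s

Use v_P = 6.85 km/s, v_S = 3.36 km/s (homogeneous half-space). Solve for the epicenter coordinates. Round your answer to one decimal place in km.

Distance from S−P lag: d = Δt · v_P v_S / (v_P − v_S) = Δt · (6.85·3.36)/(6.85−3.36) ≈ 6.5948·Δt.
So d_A = 135.48, d_B = 189.01, d_C = 146.62 km.
Circle about each station: (x + 152.5)² + (y + 140.4)² = 135.48²; (x + 184.6)² + (y − 4.0)² = 189.01²; (x − 121.5)² + (y + 110.8)² = 146.62².
Subtracting pairs of circle equations eliminates x²+y² and gives linear equations (the radical axes):
-64.2 x + 288.8 y = -26245.20
548.0 x + 59.2 y = -19072.11
Solving the 2×2 system: x ≈ -24.4, y ≈ -96.3 km.

-24.4 km east, -96.3 km north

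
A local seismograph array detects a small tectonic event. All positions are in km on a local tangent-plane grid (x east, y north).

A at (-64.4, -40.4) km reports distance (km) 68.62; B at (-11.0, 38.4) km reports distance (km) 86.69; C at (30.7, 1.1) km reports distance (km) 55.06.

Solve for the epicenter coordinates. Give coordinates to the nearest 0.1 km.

Circle about each station: (x + 64.4)² + (y + 40.4)² = 68.62²; (x + 11.0)² + (y − 38.4)² = 86.69²; (x − 30.7)² + (y − 1.1)² = 55.06².
Subtracting pairs of circle equations eliminates x²+y² and gives linear equations (the radical axes):
106.8 x + 157.6 y = -6990.41
190.2 x + 83.0 y = -3158.72
Solving the 2×2 system: x ≈ 3.9, y ≈ -47.0 km.
Check against A (with the unrounded x, y): √((x + 64.4)²+(y + 40.4)²) = 68.62 ≈ 68.62 km. ✓

(3.9, -47.0)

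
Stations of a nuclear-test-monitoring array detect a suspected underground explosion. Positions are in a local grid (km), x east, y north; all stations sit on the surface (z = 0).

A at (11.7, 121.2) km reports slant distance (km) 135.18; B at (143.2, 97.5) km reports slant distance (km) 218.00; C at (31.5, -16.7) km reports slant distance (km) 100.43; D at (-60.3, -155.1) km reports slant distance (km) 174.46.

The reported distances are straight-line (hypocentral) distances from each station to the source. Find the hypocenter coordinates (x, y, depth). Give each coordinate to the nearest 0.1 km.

(-51.3, 12.1, 49.0)

Each station gives a sphere (x−x_i)² + (y−y_i)² + z² = d_i² (stations at z=0).
Subtracting the A sphere from B and C: z² cancels, leaving linear equations in x and y:
263.0 x − 47.4 y = -14064.21
39.6 x − 275.8 y = -5367.74
Solving: x ≈ -51.296, y ≈ 12.097 km (keep extra digits for the depth step; rounded: -51.3, 12.1).
Then from the A sphere: z² = 135.18² − (x − 11.7)² − (y − 121.2)² with x = -51.296, y = 12.097, so z ≈ 49.007 ≈ 49.0 km.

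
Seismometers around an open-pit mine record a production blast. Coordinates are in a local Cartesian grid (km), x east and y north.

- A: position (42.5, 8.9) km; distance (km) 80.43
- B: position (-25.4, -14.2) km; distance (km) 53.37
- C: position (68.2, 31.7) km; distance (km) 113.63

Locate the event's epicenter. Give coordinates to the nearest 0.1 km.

Circle about each station: (x − 42.5)² + (y − 8.9)² = 80.43²; (x + 25.4)² + (y + 14.2)² = 53.37²; (x − 68.2)² + (y − 31.7)² = 113.63².
Subtracting pairs of circle equations eliminates x²+y² and gives linear equations (the radical axes):
-135.8 x − 46.2 y = 2581.97
51.4 x + 45.6 y = -2672.12
Solving the 2×2 system: x ≈ 1.5, y ≈ -60.3 km.
Check against A (with the unrounded x, y): √((x − 42.5)²+(y − 8.9)²) = 80.42 ≈ 80.43 km. ✓

(1.5, -60.3)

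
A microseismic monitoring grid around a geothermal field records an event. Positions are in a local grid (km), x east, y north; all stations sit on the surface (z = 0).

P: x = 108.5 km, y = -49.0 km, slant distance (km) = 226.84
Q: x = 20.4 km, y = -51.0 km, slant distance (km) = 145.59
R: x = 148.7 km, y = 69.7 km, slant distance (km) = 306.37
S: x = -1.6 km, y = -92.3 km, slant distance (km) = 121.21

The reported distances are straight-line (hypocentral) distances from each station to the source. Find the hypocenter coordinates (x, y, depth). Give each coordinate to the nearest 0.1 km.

Each station gives a sphere (x−x_i)² + (y−y_i)² + z² = d_i² (stations at z=0).
Subtracting the P sphere from Q and R: z² cancels, leaving linear equations in x and y:
-176.2 x − 4.0 y = 19103.85
80.4 x + 237.4 y = -29609.66
Solving: x ≈ -106.408, y ≈ -88.688 km (keep extra digits for the depth step; rounded: -106.4, -88.7).
Then from the P sphere: z² = 226.84² − (x − 108.5)² − (y + 49.0)² with x = -106.408, y = -88.688, so z ≈ 60.793 ≈ 60.8 km.
Check against S (with the unrounded solution): distance 121.22 ≈ 121.21 km. ✓

x ≈ -106.4 km, y ≈ -88.7 km, depth ≈ 60.8 km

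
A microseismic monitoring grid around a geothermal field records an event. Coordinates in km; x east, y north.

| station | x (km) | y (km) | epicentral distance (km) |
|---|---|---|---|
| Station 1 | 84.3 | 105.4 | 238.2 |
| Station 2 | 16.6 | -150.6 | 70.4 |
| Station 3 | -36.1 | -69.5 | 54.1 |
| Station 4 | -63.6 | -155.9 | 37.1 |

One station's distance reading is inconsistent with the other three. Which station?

Solve using three stations at a time. Using Station 2, Station 3, Station 4 (subtract circle equations pairwise → linear system) gives (x, y) ≈ (-47.9, -122.3).
Distances from that point to each station vs reported:
  Station 1: calculated 263.3 vs reported 238.2 → residual 25.1 km
  Station 2: calculated 70.4 vs reported 70.4 → residual 0.0 km
  Station 3: calculated 54.1 vs reported 54.1 → residual 0.0 km
  Station 4: calculated 37.1 vs reported 37.1 → residual 0.0 km
Station 2, Station 3, Station 4 are mutually consistent (residuals ≈ 0); Station 1 is off by 25.1 km.

Station 1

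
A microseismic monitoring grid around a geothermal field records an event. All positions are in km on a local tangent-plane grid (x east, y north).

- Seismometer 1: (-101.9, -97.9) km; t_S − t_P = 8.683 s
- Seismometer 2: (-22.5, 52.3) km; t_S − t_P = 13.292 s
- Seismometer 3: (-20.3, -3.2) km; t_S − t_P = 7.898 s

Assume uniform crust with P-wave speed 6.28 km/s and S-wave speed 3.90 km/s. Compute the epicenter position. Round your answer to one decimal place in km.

Distance from S−P lag: d = Δt · v_P v_S / (v_P − v_S) = Δt · (6.28·3.90)/(6.28−3.90) ≈ 10.2908·Δt.
So d_Seismometer 1 = 89.35, d_Seismometer 2 = 136.78, d_Seismometer 3 = 81.28 km.
Circle about each station: (x + 101.9)² + (y + 97.9)² = 89.35²; (x + 22.5)² + (y − 52.3)² = 136.78²; (x + 20.3)² + (y + 3.2)² = 81.28².
Subtracting pairs of circle equations eliminates x²+y² and gives linear equations (the radical axes):
158.8 x + 300.4 y = -27451.83
163.2 x + 189.4 y = -18168.71
Solving the 2×2 system: x ≈ -13.6, y ≈ -84.2 km.

(-13.6, -84.2)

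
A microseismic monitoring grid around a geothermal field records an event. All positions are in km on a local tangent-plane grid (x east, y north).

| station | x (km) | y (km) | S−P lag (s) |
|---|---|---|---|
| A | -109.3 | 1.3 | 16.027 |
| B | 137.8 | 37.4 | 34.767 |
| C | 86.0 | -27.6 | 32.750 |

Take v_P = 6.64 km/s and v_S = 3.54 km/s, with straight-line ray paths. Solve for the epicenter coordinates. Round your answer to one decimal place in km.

(-111.6, 122.8)

Distance from S−P lag: d = Δt · v_P v_S / (v_P − v_S) = Δt · (6.64·3.54)/(6.64−3.54) ≈ 7.5825·Δt.
So d_A = 121.52, d_B = 263.62, d_C = 248.33 km.
Circle about each station: (x + 109.3)² + (y − 1.3)² = 121.52²; (x − 137.8)² + (y − 37.4)² = 263.62²; (x − 86.0)² + (y + 27.6)² = 248.33².
Subtracting the A equation from the B and C equations removes the quadratic terms:
494.2 x + 72.2 y = -46288.97
390.6 x − 57.8 y = -50691.10
Solving the 2×2 system: x ≈ -111.6, y ≈ 122.8 km.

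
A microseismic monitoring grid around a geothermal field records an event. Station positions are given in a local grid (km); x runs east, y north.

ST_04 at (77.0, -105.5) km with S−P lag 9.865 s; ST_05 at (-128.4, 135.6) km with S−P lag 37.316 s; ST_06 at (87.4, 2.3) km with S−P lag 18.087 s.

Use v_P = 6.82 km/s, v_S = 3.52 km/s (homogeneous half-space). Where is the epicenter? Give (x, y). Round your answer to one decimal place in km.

x ≈ 5.4 km, y ≈ -100.6 km

Distance from S−P lag: d = Δt · v_P v_S / (v_P − v_S) = Δt · (6.82·3.52)/(6.82−3.52) ≈ 7.2747·Δt.
So d_ST_04 = 71.76, d_ST_05 = 271.46, d_ST_06 = 131.58 km.
Circle about each station: (x − 77.0)² + (y + 105.5)² = 71.76²; (x + 128.4)² + (y − 135.6)² = 271.46²; (x − 87.4)² + (y − 2.3)² = 131.58².
Subtracting the ST_04 equation from the ST_05 and ST_06 equations removes the quadratic terms:
-410.8 x + 482.2 y = -50726.36
20.8 x + 215.6 y = -21579.00
Solving the 2×2 system: x ≈ 5.4, y ≈ -100.6 km.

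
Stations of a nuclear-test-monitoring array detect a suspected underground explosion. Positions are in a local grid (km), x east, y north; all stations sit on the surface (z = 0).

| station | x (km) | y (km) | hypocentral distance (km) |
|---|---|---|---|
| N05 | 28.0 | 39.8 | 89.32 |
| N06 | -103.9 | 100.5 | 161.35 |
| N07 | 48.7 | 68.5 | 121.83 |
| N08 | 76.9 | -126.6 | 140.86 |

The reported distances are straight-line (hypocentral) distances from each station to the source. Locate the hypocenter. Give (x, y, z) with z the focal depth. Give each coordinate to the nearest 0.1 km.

x ≈ -14.4 km, y ≈ -27.4 km, depth ≈ 40.8 km

Each station gives a sphere (x−x_i)² + (y−y_i)² + z² = d_i² (stations at z=0).
Subtracting the N05 sphere from N06 and N07: z² cancels, leaving linear equations in x and y:
-263.8 x + 121.4 y = 471.66
41.4 x + 57.4 y = -2168.59
Solving: x ≈ -14.396, y ≈ -27.397 km (keep extra digits for the depth step; rounded: -14.4, -27.4).
Then from the N05 sphere: z² = 89.32² − (x − 28.0)² − (y − 39.8)² with x = -14.396, y = -27.397, so z ≈ 40.807 ≈ 40.8 km.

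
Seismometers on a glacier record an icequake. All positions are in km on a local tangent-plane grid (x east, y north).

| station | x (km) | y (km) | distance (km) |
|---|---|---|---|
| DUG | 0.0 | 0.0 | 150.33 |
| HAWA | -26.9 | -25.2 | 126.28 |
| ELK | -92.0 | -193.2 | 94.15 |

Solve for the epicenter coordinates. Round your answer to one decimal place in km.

(-8.3, -150.1)

Circle about each station: x² + y² = 150.33²; (x + 26.9)² + (y + 25.2)² = 126.28²; (x + 92.0)² + (y + 193.2)² = 94.15².
Subtracting pairs of circle equations eliminates x²+y² and gives linear equations (the radical axes):
-53.8 x − 50.4 y = 8011.12
-184.0 x − 386.4 y = 59525.13
Solving the 2×2 system: x ≈ -8.3, y ≈ -150.1 km.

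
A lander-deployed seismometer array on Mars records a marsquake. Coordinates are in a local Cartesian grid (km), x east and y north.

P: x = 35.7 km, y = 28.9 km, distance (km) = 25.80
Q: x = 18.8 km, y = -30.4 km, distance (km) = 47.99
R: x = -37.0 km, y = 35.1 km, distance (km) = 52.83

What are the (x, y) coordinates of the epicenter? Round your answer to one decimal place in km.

12.7 km east, 17.2 km north

Circle about each station: (x − 35.7)² + (y − 28.9)² = 25.80²; (x − 18.8)² + (y + 30.4)² = 47.99²; (x + 37.0)² + (y − 35.1)² = 52.83².
Subtracting pairs of circle equations eliminates x²+y² and gives linear equations (the radical axes):
-33.8 x − 118.6 y = -2469.50
-145.4 x + 12.4 y = -1634.06
Solving the 2×2 system: x ≈ 12.7, y ≈ 17.2 km.
Check against P (with the unrounded x, y): √((x − 35.7)²+(y − 28.9)²) = 25.80 ≈ 25.80 km. ✓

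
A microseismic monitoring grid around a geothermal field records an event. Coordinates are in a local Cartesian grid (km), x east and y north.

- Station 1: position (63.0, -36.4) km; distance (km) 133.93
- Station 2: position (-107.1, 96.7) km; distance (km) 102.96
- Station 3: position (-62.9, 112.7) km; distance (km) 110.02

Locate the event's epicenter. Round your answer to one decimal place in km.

x ≈ -65.1 km, y ≈ 2.7 km

Circle about each station: (x − 63.0)² + (y + 36.4)² = 133.93²; (x + 107.1)² + (y − 96.7)² = 102.96²; (x + 62.9)² + (y − 112.7)² = 110.02².
Subtracting pairs of circle equations eliminates x²+y² and gives linear equations (the radical axes):
-340.2 x + 266.2 y = 22863.82
-251.8 x + 298.2 y = 17196.58
Solving the 2×2 system: x ≈ -65.1, y ≈ 2.7 km.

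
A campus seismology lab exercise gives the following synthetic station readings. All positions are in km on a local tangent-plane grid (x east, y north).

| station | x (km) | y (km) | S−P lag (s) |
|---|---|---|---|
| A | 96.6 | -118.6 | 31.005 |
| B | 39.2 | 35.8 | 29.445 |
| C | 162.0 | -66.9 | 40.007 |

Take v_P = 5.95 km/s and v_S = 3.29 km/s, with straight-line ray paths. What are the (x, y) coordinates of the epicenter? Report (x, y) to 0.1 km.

-130.7 km east, -98.7 km north

Distance from S−P lag: d = Δt · v_P v_S / (v_P − v_S) = Δt · (5.95·3.29)/(5.95−3.29) ≈ 7.3592·Δt.
So d_A = 228.17, d_B = 216.69, d_C = 294.42 km.
Circle about each station: (x − 96.6)² + (y + 118.6)² = 228.17²; (x − 39.2)² + (y − 35.8)² = 216.69²; (x − 162.0)² + (y + 66.9)² = 294.42².
Subtracting the A equation from the B and C equations removes the quadratic terms:
-114.8 x + 308.8 y = -15472.25
130.8 x + 103.4 y = -27299.50
Solving the 2×2 system: x ≈ -130.7, y ≈ -98.7 km.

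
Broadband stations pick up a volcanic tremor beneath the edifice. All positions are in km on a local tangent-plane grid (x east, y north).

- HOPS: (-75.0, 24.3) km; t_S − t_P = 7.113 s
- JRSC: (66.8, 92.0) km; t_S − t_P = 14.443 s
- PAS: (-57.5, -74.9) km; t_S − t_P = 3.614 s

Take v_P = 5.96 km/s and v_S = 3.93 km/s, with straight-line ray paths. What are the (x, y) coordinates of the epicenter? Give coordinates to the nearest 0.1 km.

Distance from S−P lag: d = Δt · v_P v_S / (v_P − v_S) = Δt · (5.96·3.93)/(5.96−3.93) ≈ 11.5383·Δt.
So d_HOPS = 82.07, d_JRSC = 166.65, d_PAS = 41.70 km.
Circle about each station: (x + 75.0)² + (y − 24.3)² = 82.07²; (x − 66.8)² + (y − 92.0)² = 166.65²; (x + 57.5)² + (y + 74.9)² = 41.70².
Subtracting the HOPS equation from the JRSC and PAS equations removes the quadratic terms:
283.6 x + 135.4 y = -14325.99
35.0 x − 198.4 y = 7697.36
Solving the 2×2 system: x ≈ -29.5, y ≈ -44.0 km.

-29.5 km east, -44.0 km north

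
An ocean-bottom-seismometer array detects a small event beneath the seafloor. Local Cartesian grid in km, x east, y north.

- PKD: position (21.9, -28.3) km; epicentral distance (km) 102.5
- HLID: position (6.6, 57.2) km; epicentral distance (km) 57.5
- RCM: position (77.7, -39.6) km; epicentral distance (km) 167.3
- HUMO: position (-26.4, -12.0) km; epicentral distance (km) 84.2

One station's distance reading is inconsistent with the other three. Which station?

Solve using three stations at a time. Using HLID, RCM, HUMO (subtract circle equations pairwise → linear system) gives (x, y) ≈ (-49.6, 68.9).
Distances from that point to each station vs reported:
  PKD: calculated 120.7 vs reported 102.5 → residual 18.2 km
  HLID: calculated 57.4 vs reported 57.5 → residual 0.1 km
  RCM: calculated 167.3 vs reported 167.3 → residual 0.0 km
  HUMO: calculated 84.2 vs reported 84.2 → residual 0.0 km
HLID, RCM, HUMO are mutually consistent (residuals ≈ 0); PKD is off by 18.2 km.

PKD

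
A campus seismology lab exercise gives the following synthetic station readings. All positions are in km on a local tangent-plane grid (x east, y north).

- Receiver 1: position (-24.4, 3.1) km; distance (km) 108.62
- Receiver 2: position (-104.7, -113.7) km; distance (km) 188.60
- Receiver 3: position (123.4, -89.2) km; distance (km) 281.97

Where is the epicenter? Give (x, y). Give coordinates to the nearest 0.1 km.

-105.9 km east, 74.9 km north

Circle about each station: (x + 24.4)² + (y − 3.1)² = 108.62²; (x + 104.7)² + (y + 113.7)² = 188.60²; (x − 123.4)² + (y + 89.2)² = 281.97².
Subtracting pairs of circle equations eliminates x²+y² and gives linear equations (the radical axes):
-160.6 x − 233.6 y = -486.85
295.6 x − 184.6 y = -45129.55
Solving the 2×2 system: x ≈ -105.9, y ≈ 74.9 km.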